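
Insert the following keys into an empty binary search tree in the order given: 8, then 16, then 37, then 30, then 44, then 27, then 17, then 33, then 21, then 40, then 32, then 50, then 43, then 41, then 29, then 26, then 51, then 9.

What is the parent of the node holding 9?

16

Resulting structure (node: left, right):
  8: L=–, R=16
  16: L=9, R=37
  37: L=30, R=44
  30: L=27, R=33
  44: L=40, R=50
  27: L=17, R=29
  17: L=–, R=21
  33: L=32, R=–
  21: L=–, R=26
  40: L=–, R=43
  32: L=–, R=–
  50: L=–, R=51
  43: L=41, R=–
  41: L=–, R=–
  29: L=–, R=–
  26: L=–, R=–
  51: L=–, R=–
  9: L=–, R=–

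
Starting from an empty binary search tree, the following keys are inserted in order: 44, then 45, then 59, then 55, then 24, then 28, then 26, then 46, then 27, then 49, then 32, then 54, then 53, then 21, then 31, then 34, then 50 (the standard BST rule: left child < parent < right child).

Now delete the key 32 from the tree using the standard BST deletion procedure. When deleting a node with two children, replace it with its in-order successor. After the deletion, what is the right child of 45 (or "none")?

59

44: root
45: right child of 44 (depth 1)
59: right child of 45 (depth 2)
55: left child of 59 (depth 3)
24: left child of 44 (depth 1)
28: right child of 24 (depth 2)
26: left child of 28 (depth 3)
46: left child of 55 (depth 4)
27: right child of 26 (depth 4)
49: right child of 46 (depth 5)
32: right child of 28 (depth 3)
54: right child of 49 (depth 6)
53: left child of 54 (depth 7)
21: left child of 24 (depth 2)
31: left child of 32 (depth 4)
34: right child of 32 (depth 4)
50: left child of 53 (depth 8)

Delete 32 (two children — replace with in-order successor).
After deletion, 45's right child: 59.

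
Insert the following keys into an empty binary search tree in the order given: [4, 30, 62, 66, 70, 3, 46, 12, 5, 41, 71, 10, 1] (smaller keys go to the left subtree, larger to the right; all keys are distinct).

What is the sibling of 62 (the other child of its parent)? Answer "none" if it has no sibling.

Resulting structure (node: left, right):
  4: L=3, R=30
  30: L=12, R=62
  62: L=46, R=66
  66: L=–, R=70
  70: L=–, R=71
  3: L=1, R=–
  46: L=41, R=–
  12: L=5, R=–
  5: L=–, R=10
  41: L=–, R=–
  71: L=–, R=–
  10: L=–, R=–
  1: L=–, R=–

62's parent is 30; the other child of 30 is 12.

12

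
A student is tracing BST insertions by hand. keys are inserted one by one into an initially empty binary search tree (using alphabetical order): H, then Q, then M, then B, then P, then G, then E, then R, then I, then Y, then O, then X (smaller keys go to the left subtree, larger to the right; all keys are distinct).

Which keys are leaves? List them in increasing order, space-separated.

E I O X

Resulting structure (node: left, right):
  H: L=B, R=Q
  Q: L=M, R=R
  M: L=I, R=P
  B: L=–, R=G
  P: L=O, R=–
  G: L=E, R=–
  E: L=–, R=–
  R: L=–, R=Y
  I: L=–, R=–
  Y: L=X, R=–
  O: L=–, R=–
  X: L=–, R=–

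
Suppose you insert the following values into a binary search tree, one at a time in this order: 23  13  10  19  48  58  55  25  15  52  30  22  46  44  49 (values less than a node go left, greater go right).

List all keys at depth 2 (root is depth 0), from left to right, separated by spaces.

10 19 25 58

Insert 23: tree is empty, so 23 becomes the root.
Insert 13: 13 < 23 → go left. Place as left child of 23.
Insert 10: 10 < 23 → go left; 10 < 13 → go left. Place as left child of 13.
Insert 19: 19 < 23 → go left; 19 > 13 → go right. Place as right child of 13.
Insert 48: 48 > 23 → go right. Place as right child of 23.
Insert 58: 58 > 23 → go right; 58 > 48 → go right. Place as right child of 48.
Insert 55: 55 > 23 → go right; 55 > 48 → go right; 55 < 58 → go left. Place as left child of 58.
Insert 25: 25 > 23 → go right; 25 < 48 → go left. Place as left child of 48.
Insert 15: 15 < 23 → go left; 15 > 13 → go right; 15 < 19 → go left. Place as left child of 19.
Insert 52: 52 > 23 → go right; 52 > 48 → go right; 52 < 58 → go left; 52 < 55 → go left. Place as left child of 55.
Insert 30: 30 > 23 → go right; 30 < 48 → go left; 30 > 25 → go right. Place as right child of 25.
Insert 22: 22 < 23 → go left; 22 > 13 → go right; 22 > 19 → go right. Place as right child of 19.
Insert 46: 46 > 23 → go right; 46 < 48 → go left; 46 > 25 → go right; 46 > 30 → go right. Place as right child of 30.
Insert 44: 44 > 23 → go right; 44 < 48 → go left; 44 > 25 → go right; 44 > 30 → go right; 44 < 46 → go left. Place as left child of 46.
Insert 49: 49 > 23 → go right; 49 > 48 → go right; 49 < 58 → go left; 49 < 55 → go left; 49 < 52 → go left. Place as left child of 52.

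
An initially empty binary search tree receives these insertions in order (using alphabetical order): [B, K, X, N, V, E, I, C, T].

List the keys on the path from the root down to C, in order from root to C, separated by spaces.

B K E C

Insert B: tree is empty, so B becomes the root.
Insert K: K > B → go right. Place as right child of B.
Insert X: X > B → go right; X > K → go right. Place as right child of K.
Insert N: N > B → go right; N > K → go right; N < X → go left. Place as left child of X.
Insert V: V > B → go right; V > K → go right; V < X → go left; V > N → go right. Place as right child of N.
Insert E: E > B → go right; E < K → go left. Place as left child of K.
Insert I: I > B → go right; I < K → go left; I > E → go right. Place as right child of E.
Insert C: C > B → go right; C < K → go left; C < E → go left. Place as left child of E.
Insert T: T > B → go right; T > K → go right; T < X → go left; T > N → go right; T < V → go left. Place as left child of V.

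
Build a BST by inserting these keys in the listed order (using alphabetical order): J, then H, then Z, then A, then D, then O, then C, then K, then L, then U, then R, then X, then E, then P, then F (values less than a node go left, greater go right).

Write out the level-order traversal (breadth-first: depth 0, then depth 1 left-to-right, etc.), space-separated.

J: root
H: left child of J (depth 1)
Z: right child of J (depth 1)
A: left child of H (depth 2)
D: right child of A (depth 3)
O: left child of Z (depth 2)
C: left child of D (depth 4)
K: left child of O (depth 3)
L: right child of K (depth 4)
U: right child of O (depth 3)
R: left child of U (depth 4)
X: right child of U (depth 4)
E: right child of D (depth 4)
P: left child of R (depth 5)
F: right child of E (depth 5)

J H Z A O D K U C E L R X F P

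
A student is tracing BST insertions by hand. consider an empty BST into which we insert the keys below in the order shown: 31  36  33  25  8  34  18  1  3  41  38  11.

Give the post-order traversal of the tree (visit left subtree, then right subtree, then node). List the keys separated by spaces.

Insert 31: tree is empty, so 31 becomes the root.
Insert 36: 36 > 31 → go right. Place as right child of 31.
Insert 33: 33 > 31 → go right; 33 < 36 → go left. Place as left child of 36.
Insert 25: 25 < 31 → go left. Place as left child of 31.
Insert 8: 8 < 31 → go left; 8 < 25 → go left. Place as left child of 25.
Insert 34: 34 > 31 → go right; 34 < 36 → go left; 34 > 33 → go right. Place as right child of 33.
Insert 18: 18 < 31 → go left; 18 < 25 → go left; 18 > 8 → go right. Place as right child of 8.
Insert 1: 1 < 31 → go left; 1 < 25 → go left; 1 < 8 → go left. Place as left child of 8.
Insert 3: 3 < 31 → go left; 3 < 25 → go left; 3 < 8 → go left; 3 > 1 → go right. Place as right child of 1.
Insert 41: 41 > 31 → go right; 41 > 36 → go right. Place as right child of 36.
Insert 38: 38 > 31 → go right; 38 > 36 → go right; 38 < 41 → go left. Place as left child of 41.
Insert 11: 11 < 31 → go left; 11 < 25 → go left; 11 > 8 → go right; 11 < 18 → go left. Place as left child of 18.

3 1 11 18 8 25 34 33 38 41 36 31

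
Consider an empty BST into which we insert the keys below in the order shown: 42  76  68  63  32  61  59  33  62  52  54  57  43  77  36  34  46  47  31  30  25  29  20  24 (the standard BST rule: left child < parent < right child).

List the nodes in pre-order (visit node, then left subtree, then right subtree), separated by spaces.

42: root
76: right child of 42 (depth 1)
68: left child of 76 (depth 2)
63: left child of 68 (depth 3)
32: left child of 42 (depth 1)
61: left child of 63 (depth 4)
59: left child of 61 (depth 5)
33: right child of 32 (depth 2)
62: right child of 61 (depth 5)
52: left child of 59 (depth 6)
54: right child of 52 (depth 7)
57: right child of 54 (depth 8)
43: left child of 52 (depth 7)
77: right child of 76 (depth 2)
36: right child of 33 (depth 3)
34: left child of 36 (depth 4)
46: right child of 43 (depth 8)
47: right child of 46 (depth 9)
31: left child of 32 (depth 2)
30: left child of 31 (depth 3)
25: left child of 30 (depth 4)
29: right child of 25 (depth 5)
20: left child of 25 (depth 5)
24: right child of 20 (depth 6)

42 32 31 30 25 20 24 29 33 36 34 76 68 63 61 59 52 43 46 47 54 57 62 77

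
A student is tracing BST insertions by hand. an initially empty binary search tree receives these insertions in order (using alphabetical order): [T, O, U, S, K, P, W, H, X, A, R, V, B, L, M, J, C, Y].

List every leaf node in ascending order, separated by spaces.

Resulting structure (node: left, right):
  T: L=O, R=U
  O: L=K, R=S
  U: L=–, R=W
  S: L=P, R=–
  K: L=H, R=L
  P: L=–, R=R
  W: L=V, R=X
  H: L=A, R=J
  X: L=–, R=Y
  A: L=–, R=B
  R: L=–, R=–
  V: L=–, R=–
  B: L=–, R=C
  L: L=–, R=M
  M: L=–, R=–
  J: L=–, R=–
  C: L=–, R=–
  Y: L=–, R=–

C J M R V Y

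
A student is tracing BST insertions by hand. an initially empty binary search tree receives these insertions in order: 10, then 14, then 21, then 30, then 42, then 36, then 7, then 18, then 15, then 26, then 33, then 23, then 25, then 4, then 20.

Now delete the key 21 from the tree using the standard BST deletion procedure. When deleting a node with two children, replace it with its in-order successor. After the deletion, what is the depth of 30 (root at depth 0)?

3

10: root
14: right child of 10 (depth 1)
21: right child of 14 (depth 2)
30: right child of 21 (depth 3)
42: right child of 30 (depth 4)
36: left child of 42 (depth 5)
7: left child of 10 (depth 1)
18: left child of 21 (depth 3)
15: left child of 18 (depth 4)
26: left child of 30 (depth 4)
33: left child of 36 (depth 6)
23: left child of 26 (depth 5)
25: right child of 23 (depth 6)
4: left child of 7 (depth 2)
20: right child of 18 (depth 4)

Delete 21 (two children — replace with in-order successor).
After deletion, path to 30: 10 → 14 → 23 → 30.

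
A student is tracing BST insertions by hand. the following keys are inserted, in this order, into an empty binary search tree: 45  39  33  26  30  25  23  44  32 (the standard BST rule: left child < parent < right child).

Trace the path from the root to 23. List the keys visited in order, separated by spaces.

45 39 33 26 25 23

Insert 45: tree is empty, so 45 becomes the root.
Insert 39: 39 < 45 → go left. Place as left child of 45.
Insert 33: 33 < 45 → go left; 33 < 39 → go left. Place as left child of 39.
Insert 26: 26 < 45 → go left; 26 < 39 → go left; 26 < 33 → go left. Place as left child of 33.
Insert 30: 30 < 45 → go left; 30 < 39 → go left; 30 < 33 → go left; 30 > 26 → go right. Place as right child of 26.
Insert 25: 25 < 45 → go left; 25 < 39 → go left; 25 < 33 → go left; 25 < 26 → go left. Place as left child of 26.
Insert 23: 23 < 45 → go left; 23 < 39 → go left; 23 < 33 → go left; 23 < 26 → go left; 23 < 25 → go left. Place as left child of 25.
Insert 44: 44 < 45 → go left; 44 > 39 → go right. Place as right child of 39.
Insert 32: 32 < 45 → go left; 32 < 39 → go left; 32 < 33 → go left; 32 > 26 → go right; 32 > 30 → go right. Place as right child of 30.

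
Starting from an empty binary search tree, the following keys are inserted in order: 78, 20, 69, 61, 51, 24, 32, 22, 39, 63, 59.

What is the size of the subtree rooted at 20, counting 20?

10

Resulting structure (node: left, right):
  78: L=20, R=–
  20: L=–, R=69
  69: L=61, R=–
  61: L=51, R=63
  51: L=24, R=59
  24: L=22, R=32
  32: L=–, R=39
  22: L=–, R=–
  39: L=–, R=–
  63: L=–, R=–
  59: L=–, R=–

Subtree rooted at 20 contains: 20, 69, 61, 51, 24, 22, 32, 39, 59, 63 — 10 nodes.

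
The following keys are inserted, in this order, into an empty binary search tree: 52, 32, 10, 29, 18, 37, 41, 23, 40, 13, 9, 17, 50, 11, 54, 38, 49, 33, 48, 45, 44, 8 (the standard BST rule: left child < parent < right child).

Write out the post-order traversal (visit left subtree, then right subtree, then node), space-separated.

Insert 52: tree is empty, so 52 becomes the root.
Insert 32: 32 < 52 → go left. Place as left child of 52.
Insert 10: 10 < 52 → go left; 10 < 32 → go left. Place as left child of 32.
Insert 29: 29 < 52 → go left; 29 < 32 → go left; 29 > 10 → go right. Place as right child of 10.
Insert 18: 18 < 52 → go left; 18 < 32 → go left; 18 > 10 → go right; 18 < 29 → go left. Place as left child of 29.
Insert 37: 37 < 52 → go left; 37 > 32 → go right. Place as right child of 32.
Insert 41: 41 < 52 → go left; 41 > 32 → go right; 41 > 37 → go right. Place as right child of 37.
Insert 23: 23 < 52 → go left; 23 < 32 → go left; 23 > 10 → go right; 23 < 29 → go left; 23 > 18 → go right. Place as right child of 18.
Insert 40: 40 < 52 → go left; 40 > 32 → go right; 40 > 37 → go right; 40 < 41 → go left. Place as left child of 41.
Insert 13: 13 < 52 → go left; 13 < 32 → go left; 13 > 10 → go right; 13 < 29 → go left; 13 < 18 → go left. Place as left child of 18.
Insert 9: 9 < 52 → go left; 9 < 32 → go left; 9 < 10 → go left. Place as left child of 10.
Insert 17: 17 < 52 → go left; 17 < 32 → go left; 17 > 10 → go right; 17 < 29 → go left; 17 < 18 → go left; 17 > 13 → go right. Place as right child of 13.
Insert 50: 50 < 52 → go left; 50 > 32 → go right; 50 > 37 → go right; 50 > 41 → go right. Place as right child of 41.
Insert 11: 11 < 52 → go left; 11 < 32 → go left; 11 > 10 → go right; 11 < 29 → go left; 11 < 18 → go left; 11 < 13 → go left. Place as left child of 13.
Insert 54: 54 > 52 → go right. Place as right child of 52.
Insert 38: 38 < 52 → go left; 38 > 32 → go right; 38 > 37 → go right; 38 < 41 → go left; 38 < 40 → go left. Place as left child of 40.
Insert 49: 49 < 52 → go left; 49 > 32 → go right; 49 > 37 → go right; 49 > 41 → go right; 49 < 50 → go left. Place as left child of 50.
Insert 33: 33 < 52 → go left; 33 > 32 → go right; 33 < 37 → go left. Place as left child of 37.
Insert 48: 48 < 52 → go left; 48 > 32 → go right; 48 > 37 → go right; 48 > 41 → go right; 48 < 50 → go left; 48 < 49 → go left. Place as left child of 49.
Insert 45: 45 < 52 → go left; 45 > 32 → go right; 45 > 37 → go right; 45 > 41 → go right; 45 < 50 → go left; 45 < 49 → go left; 45 < 48 → go left. Place as left child of 48.
Insert 44: 44 < 52 → go left; 44 > 32 → go right; 44 > 37 → go right; 44 > 41 → go right; 44 < 50 → go left; 44 < 49 → go left; 44 < 48 → go left; 44 < 45 → go left. Place as left child of 45.
Insert 8: 8 < 52 → go left; 8 < 32 → go left; 8 < 10 → go left; 8 < 9 → go left. Place as left child of 9.

8 9 11 17 13 23 18 29 10 33 38 40 44 45 48 49 50 41 37 32 54 52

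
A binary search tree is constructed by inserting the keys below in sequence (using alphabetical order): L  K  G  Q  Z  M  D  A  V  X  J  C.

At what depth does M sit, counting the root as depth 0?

Insert L: tree is empty, so L becomes the root.
Insert K: K < L → go left. Place as left child of L.
Insert G: G < L → go left; G < K → go left. Place as left child of K.
Insert Q: Q > L → go right. Place as right child of L.
Insert Z: Z > L → go right; Z > Q → go right. Place as right child of Q.
Insert M: M > L → go right; M < Q → go left. Place as left child of Q.
Insert D: D < L → go left; D < K → go left; D < G → go left. Place as left child of G.
Insert A: A < L → go left; A < K → go left; A < G → go left; A < D → go left. Place as left child of D.
Insert V: V > L → go right; V > Q → go right; V < Z → go left. Place as left child of Z.
Insert X: X > L → go right; X > Q → go right; X < Z → go left; X > V → go right. Place as right child of V.
Insert J: J < L → go left; J < K → go left; J > G → go right. Place as right child of G.
Insert C: C < L → go left; C < K → go left; C < G → go left; C < D → go left; C > A → go right. Place as right child of A.

Path to M: L → Q → M, which is 2 edges.

2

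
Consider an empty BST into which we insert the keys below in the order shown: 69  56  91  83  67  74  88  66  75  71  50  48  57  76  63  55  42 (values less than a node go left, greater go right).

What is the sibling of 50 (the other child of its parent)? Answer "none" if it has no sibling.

67

69: root
56: left child of 69 (depth 1)
91: right child of 69 (depth 1)
83: left child of 91 (depth 2)
67: right child of 56 (depth 2)
74: left child of 83 (depth 3)
88: right child of 83 (depth 3)
66: left child of 67 (depth 3)
75: right child of 74 (depth 4)
71: left child of 74 (depth 4)
50: left child of 56 (depth 2)
48: left child of 50 (depth 3)
57: left child of 66 (depth 4)
76: right child of 75 (depth 5)
63: right child of 57 (depth 5)
55: right child of 50 (depth 3)
42: left child of 48 (depth 4)

50's parent is 56; the other child of 56 is 67.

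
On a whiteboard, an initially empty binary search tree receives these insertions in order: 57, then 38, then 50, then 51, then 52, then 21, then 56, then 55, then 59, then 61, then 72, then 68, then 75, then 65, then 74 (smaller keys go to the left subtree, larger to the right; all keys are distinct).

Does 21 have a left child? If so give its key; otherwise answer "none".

none

57: root
38: left child of 57 (depth 1)
50: right child of 38 (depth 2)
51: right child of 50 (depth 3)
52: right child of 51 (depth 4)
21: left child of 38 (depth 2)
56: right child of 52 (depth 5)
55: left child of 56 (depth 6)
59: right child of 57 (depth 1)
61: right child of 59 (depth 2)
72: right child of 61 (depth 3)
68: left child of 72 (depth 4)
75: right child of 72 (depth 4)
65: left child of 68 (depth 5)
74: left child of 75 (depth 5)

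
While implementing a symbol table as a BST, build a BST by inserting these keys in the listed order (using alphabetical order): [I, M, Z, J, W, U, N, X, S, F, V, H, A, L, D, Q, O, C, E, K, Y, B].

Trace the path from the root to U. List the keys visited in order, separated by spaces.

Resulting structure (node: left, right):
  I: L=F, R=M
  M: L=J, R=Z
  Z: L=W, R=–
  J: L=–, R=L
  W: L=U, R=X
  U: L=N, R=V
  N: L=–, R=S
  X: L=–, R=Y
  S: L=Q, R=–
  F: L=A, R=H
  V: L=–, R=–
  H: L=–, R=–
  A: L=–, R=D
  L: L=K, R=–
  D: L=C, R=E
  Q: L=O, R=–
  O: L=–, R=–
  C: L=B, R=–
  E: L=–, R=–
  K: L=–, R=–
  Y: L=–, R=–
  B: L=–, R=–

I M Z W U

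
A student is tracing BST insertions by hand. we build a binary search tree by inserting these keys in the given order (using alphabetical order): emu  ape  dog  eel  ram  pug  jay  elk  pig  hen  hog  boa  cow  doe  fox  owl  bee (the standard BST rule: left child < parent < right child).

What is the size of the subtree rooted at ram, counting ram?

Insert emu: tree is empty, so emu becomes the root.
Insert ape: ape < emu → go left. Place as left child of emu.
Insert dog: dog < emu → go left; dog > ape → go right. Place as right child of ape.
Insert eel: eel < emu → go left; eel > ape → go right; eel > dog → go right. Place as right child of dog.
Insert ram: ram > emu → go right. Place as right child of emu.
Insert pug: pug > emu → go right; pug < ram → go left. Place as left child of ram.
Insert jay: jay > emu → go right; jay < ram → go left; jay < pug → go left. Place as left child of pug.
Insert elk: elk < emu → go left; elk > ape → go right; elk > dog → go right; elk > eel → go right. Place as right child of eel.
Insert pig: pig > emu → go right; pig < ram → go left; pig < pug → go left; pig > jay → go right. Place as right child of jay.
Insert hen: hen > emu → go right; hen < ram → go left; hen < pug → go left; hen < jay → go left. Place as left child of jay.
Insert hog: hog > emu → go right; hog < ram → go left; hog < pug → go left; hog < jay → go left; hog > hen → go right. Place as right child of hen.
Insert boa: boa < emu → go left; boa > ape → go right; boa < dog → go left. Place as left child of dog.
Insert cow: cow < emu → go left; cow > ape → go right; cow < dog → go left; cow > boa → go right. Place as right child of boa.
Insert doe: doe < emu → go left; doe > ape → go right; doe < dog → go left; doe > boa → go right; doe > cow → go right. Place as right child of cow.
Insert fox: fox > emu → go right; fox < ram → go left; fox < pug → go left; fox < jay → go left; fox < hen → go left. Place as left child of hen.
Insert owl: owl > emu → go right; owl < ram → go left; owl < pug → go left; owl > jay → go right; owl < pig → go left. Place as left child of pig.
Insert bee: bee < emu → go left; bee > ape → go right; bee < dog → go left; bee < boa → go left. Place as left child of boa.

Subtree rooted at ram contains: ram, pug, jay, hen, fox, hog, pig, owl — 8 nodes.

8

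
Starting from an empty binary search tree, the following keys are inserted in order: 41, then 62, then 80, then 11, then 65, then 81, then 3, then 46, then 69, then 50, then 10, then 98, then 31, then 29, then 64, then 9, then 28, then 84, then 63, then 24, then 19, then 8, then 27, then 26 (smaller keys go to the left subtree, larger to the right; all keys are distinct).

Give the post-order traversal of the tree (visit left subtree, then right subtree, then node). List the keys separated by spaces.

8 9 10 3 19 26 27 24 28 29 31 11 50 46 63 64 69 65 84 98 81 80 62 41

Insert 41: tree is empty, so 41 becomes the root.
Insert 62: 62 > 41 → go right. Place as right child of 41.
Insert 80: 80 > 41 → go right; 80 > 62 → go right. Place as right child of 62.
Insert 11: 11 < 41 → go left. Place as left child of 41.
Insert 65: 65 > 41 → go right; 65 > 62 → go right; 65 < 80 → go left. Place as left child of 80.
Insert 81: 81 > 41 → go right; 81 > 62 → go right; 81 > 80 → go right. Place as right child of 80.
Insert 3: 3 < 41 → go left; 3 < 11 → go left. Place as left child of 11.
Insert 46: 46 > 41 → go right; 46 < 62 → go left. Place as left child of 62.
Insert 69: 69 > 41 → go right; 69 > 62 → go right; 69 < 80 → go left; 69 > 65 → go right. Place as right child of 65.
Insert 50: 50 > 41 → go right; 50 < 62 → go left; 50 > 46 → go right. Place as right child of 46.
Insert 10: 10 < 41 → go left; 10 < 11 → go left; 10 > 3 → go right. Place as right child of 3.
Insert 98: 98 > 41 → go right; 98 > 62 → go right; 98 > 80 → go right; 98 > 81 → go right. Place as right child of 81.
Insert 31: 31 < 41 → go left; 31 > 11 → go right. Place as right child of 11.
Insert 29: 29 < 41 → go left; 29 > 11 → go right; 29 < 31 → go left. Place as left child of 31.
Insert 64: 64 > 41 → go right; 64 > 62 → go right; 64 < 80 → go left; 64 < 65 → go left. Place as left child of 65.
Insert 9: 9 < 41 → go left; 9 < 11 → go left; 9 > 3 → go right; 9 < 10 → go left. Place as left child of 10.
Insert 28: 28 < 41 → go left; 28 > 11 → go right; 28 < 31 → go left; 28 < 29 → go left. Place as left child of 29.
Insert 84: 84 > 41 → go right; 84 > 62 → go right; 84 > 80 → go right; 84 > 81 → go right; 84 < 98 → go left. Place as left child of 98.
Insert 63: 63 > 41 → go right; 63 > 62 → go right; 63 < 80 → go left; 63 < 65 → go left; 63 < 64 → go left. Place as left child of 64.
Insert 24: 24 < 41 → go left; 24 > 11 → go right; 24 < 31 → go left; 24 < 29 → go left; 24 < 28 → go left. Place as left child of 28.
Insert 19: 19 < 41 → go left; 19 > 11 → go right; 19 < 31 → go left; 19 < 29 → go left; 19 < 28 → go left; 19 < 24 → go left. Place as left child of 24.
Insert 8: 8 < 41 → go left; 8 < 11 → go left; 8 > 3 → go right; 8 < 10 → go left; 8 < 9 → go left. Place as left child of 9.
Insert 27: 27 < 41 → go left; 27 > 11 → go right; 27 < 31 → go left; 27 < 29 → go left; 27 < 28 → go left; 27 > 24 → go right. Place as right child of 24.
Insert 26: 26 < 41 → go left; 26 > 11 → go right; 26 < 31 → go left; 26 < 29 → go left; 26 < 28 → go left; 26 > 24 → go right; 26 < 27 → go left. Place as left child of 27.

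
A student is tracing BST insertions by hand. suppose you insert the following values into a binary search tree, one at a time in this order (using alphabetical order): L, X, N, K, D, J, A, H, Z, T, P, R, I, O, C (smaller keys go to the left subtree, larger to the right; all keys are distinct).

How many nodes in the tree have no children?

L: root
X: right child of L (depth 1)
N: left child of X (depth 2)
K: left child of L (depth 1)
D: left child of K (depth 2)
J: right child of D (depth 3)
A: left child of D (depth 3)
H: left child of J (depth 4)
Z: right child of X (depth 2)
T: right child of N (depth 3)
P: left child of T (depth 4)
R: right child of P (depth 5)
I: right child of H (depth 5)
O: left child of P (depth 5)
C: right child of A (depth 4)

Leaves: C, I, O, R, Z — 5 in total.

5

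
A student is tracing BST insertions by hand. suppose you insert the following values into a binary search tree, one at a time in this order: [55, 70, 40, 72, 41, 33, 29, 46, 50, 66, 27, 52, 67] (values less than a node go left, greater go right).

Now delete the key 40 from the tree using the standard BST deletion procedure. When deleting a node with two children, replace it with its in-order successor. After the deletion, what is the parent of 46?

55: root
70: right child of 55 (depth 1)
40: left child of 55 (depth 1)
72: right child of 70 (depth 2)
41: right child of 40 (depth 2)
33: left child of 40 (depth 2)
29: left child of 33 (depth 3)
46: right child of 41 (depth 3)
50: right child of 46 (depth 4)
66: left child of 70 (depth 2)
27: left child of 29 (depth 4)
52: right child of 50 (depth 5)
67: right child of 66 (depth 3)

Delete 40 (two children — replace with in-order successor).
After deletion, 46's parent is 41.

41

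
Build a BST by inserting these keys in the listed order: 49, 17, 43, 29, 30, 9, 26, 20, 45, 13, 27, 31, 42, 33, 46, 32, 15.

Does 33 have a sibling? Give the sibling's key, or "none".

49: root
17: left child of 49 (depth 1)
43: right child of 17 (depth 2)
29: left child of 43 (depth 3)
30: right child of 29 (depth 4)
9: left child of 17 (depth 2)
26: left child of 29 (depth 4)
20: left child of 26 (depth 5)
45: right child of 43 (depth 3)
13: right child of 9 (depth 3)
27: right child of 26 (depth 5)
31: right child of 30 (depth 5)
42: right child of 31 (depth 6)
33: left child of 42 (depth 7)
46: right child of 45 (depth 4)
32: left child of 33 (depth 8)
15: right child of 13 (depth 4)

33's parent is 42, which has only one child.

none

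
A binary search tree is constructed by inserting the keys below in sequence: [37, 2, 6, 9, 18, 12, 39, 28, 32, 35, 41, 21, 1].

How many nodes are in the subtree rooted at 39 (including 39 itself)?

Insert 37: tree is empty, so 37 becomes the root.
Insert 2: 2 < 37 → go left. Place as left child of 37.
Insert 6: 6 < 37 → go left; 6 > 2 → go right. Place as right child of 2.
Insert 9: 9 < 37 → go left; 9 > 2 → go right; 9 > 6 → go right. Place as right child of 6.
Insert 18: 18 < 37 → go left; 18 > 2 → go right; 18 > 6 → go right; 18 > 9 → go right. Place as right child of 9.
Insert 12: 12 < 37 → go left; 12 > 2 → go right; 12 > 6 → go right; 12 > 9 → go right; 12 < 18 → go left. Place as left child of 18.
Insert 39: 39 > 37 → go right. Place as right child of 37.
Insert 28: 28 < 37 → go left; 28 > 2 → go right; 28 > 6 → go right; 28 > 9 → go right; 28 > 18 → go right. Place as right child of 18.
Insert 32: 32 < 37 → go left; 32 > 2 → go right; 32 > 6 → go right; 32 > 9 → go right; 32 > 18 → go right; 32 > 28 → go right. Place as right child of 28.
Insert 35: 35 < 37 → go left; 35 > 2 → go right; 35 > 6 → go right; 35 > 9 → go right; 35 > 18 → go right; 35 > 28 → go right; 35 > 32 → go right. Place as right child of 32.
Insert 41: 41 > 37 → go right; 41 > 39 → go right. Place as right child of 39.
Insert 21: 21 < 37 → go left; 21 > 2 → go right; 21 > 6 → go right; 21 > 9 → go right; 21 > 18 → go right; 21 < 28 → go left. Place as left child of 28.
Insert 1: 1 < 37 → go left; 1 < 2 → go left. Place as left child of 2.

Subtree rooted at 39 contains: 39, 41 — 2 nodes.

2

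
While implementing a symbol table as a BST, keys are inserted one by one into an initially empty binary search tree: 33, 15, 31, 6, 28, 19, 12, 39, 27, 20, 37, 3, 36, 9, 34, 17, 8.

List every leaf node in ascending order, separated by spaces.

33: root
15: left child of 33 (depth 1)
31: right child of 15 (depth 2)
6: left child of 15 (depth 2)
28: left child of 31 (depth 3)
19: left child of 28 (depth 4)
12: right child of 6 (depth 3)
39: right child of 33 (depth 1)
27: right child of 19 (depth 5)
20: left child of 27 (depth 6)
37: left child of 39 (depth 2)
3: left child of 6 (depth 3)
36: left child of 37 (depth 3)
9: left child of 12 (depth 4)
34: left child of 36 (depth 4)
17: left child of 19 (depth 5)
8: left child of 9 (depth 5)

3 8 17 20 34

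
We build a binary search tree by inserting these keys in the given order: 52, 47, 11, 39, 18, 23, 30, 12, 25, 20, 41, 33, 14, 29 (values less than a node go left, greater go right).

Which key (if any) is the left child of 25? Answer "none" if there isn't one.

none

Insert 52: tree is empty, so 52 becomes the root.
Insert 47: 47 < 52 → go left. Place as left child of 52.
Insert 11: 11 < 52 → go left; 11 < 47 → go left. Place as left child of 47.
Insert 39: 39 < 52 → go left; 39 < 47 → go left; 39 > 11 → go right. Place as right child of 11.
Insert 18: 18 < 52 → go left; 18 < 47 → go left; 18 > 11 → go right; 18 < 39 → go left. Place as left child of 39.
Insert 23: 23 < 52 → go left; 23 < 47 → go left; 23 > 11 → go right; 23 < 39 → go left; 23 > 18 → go right. Place as right child of 18.
Insert 30: 30 < 52 → go left; 30 < 47 → go left; 30 > 11 → go right; 30 < 39 → go left; 30 > 18 → go right; 30 > 23 → go right. Place as right child of 23.
Insert 12: 12 < 52 → go left; 12 < 47 → go left; 12 > 11 → go right; 12 < 39 → go left; 12 < 18 → go left. Place as left child of 18.
Insert 25: 25 < 52 → go left; 25 < 47 → go left; 25 > 11 → go right; 25 < 39 → go left; 25 > 18 → go right; 25 > 23 → go right; 25 < 30 → go left. Place as left child of 30.
Insert 20: 20 < 52 → go left; 20 < 47 → go left; 20 > 11 → go right; 20 < 39 → go left; 20 > 18 → go right; 20 < 23 → go left. Place as left child of 23.
Insert 41: 41 < 52 → go left; 41 < 47 → go left; 41 > 11 → go right; 41 > 39 → go right. Place as right child of 39.
Insert 33: 33 < 52 → go left; 33 < 47 → go left; 33 > 11 → go right; 33 < 39 → go left; 33 > 18 → go right; 33 > 23 → go right; 33 > 30 → go right. Place as right child of 30.
Insert 14: 14 < 52 → go left; 14 < 47 → go left; 14 > 11 → go right; 14 < 39 → go left; 14 < 18 → go left; 14 > 12 → go right. Place as right child of 12.
Insert 29: 29 < 52 → go left; 29 < 47 → go left; 29 > 11 → go right; 29 < 39 → go left; 29 > 18 → go right; 29 > 23 → go right; 29 < 30 → go left; 29 > 25 → go right. Place as right child of 25.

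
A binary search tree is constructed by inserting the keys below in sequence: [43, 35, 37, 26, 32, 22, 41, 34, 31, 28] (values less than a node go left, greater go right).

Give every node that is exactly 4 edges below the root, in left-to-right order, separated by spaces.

Insert 43: tree is empty, so 43 becomes the root.
Insert 35: 35 < 43 → go left. Place as left child of 43.
Insert 37: 37 < 43 → go left; 37 > 35 → go right. Place as right child of 35.
Insert 26: 26 < 43 → go left; 26 < 35 → go left. Place as left child of 35.
Insert 32: 32 < 43 → go left; 32 < 35 → go left; 32 > 26 → go right. Place as right child of 26.
Insert 22: 22 < 43 → go left; 22 < 35 → go left; 22 < 26 → go left. Place as left child of 26.
Insert 41: 41 < 43 → go left; 41 > 35 → go right; 41 > 37 → go right. Place as right child of 37.
Insert 34: 34 < 43 → go left; 34 < 35 → go left; 34 > 26 → go right; 34 > 32 → go right. Place as right child of 32.
Insert 31: 31 < 43 → go left; 31 < 35 → go left; 31 > 26 → go right; 31 < 32 → go left. Place as left child of 32.
Insert 28: 28 < 43 → go left; 28 < 35 → go left; 28 > 26 → go right; 28 < 32 → go left; 28 < 31 → go left. Place as left child of 31.

31 34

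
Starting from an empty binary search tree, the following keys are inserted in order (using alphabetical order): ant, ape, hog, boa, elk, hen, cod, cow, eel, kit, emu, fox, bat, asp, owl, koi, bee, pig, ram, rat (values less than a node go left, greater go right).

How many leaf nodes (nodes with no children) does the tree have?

6

Insert ant: tree is empty, so ant becomes the root.
Insert ape: ape > ant → go right. Place as right child of ant.
Insert hog: hog > ant → go right; hog > ape → go right. Place as right child of ape.
Insert boa: boa > ant → go right; boa > ape → go right; boa < hog → go left. Place as left child of hog.
Insert elk: elk > ant → go right; elk > ape → go right; elk < hog → go left; elk > boa → go right. Place as right child of boa.
Insert hen: hen > ant → go right; hen > ape → go right; hen < hog → go left; hen > boa → go right; hen > elk → go right. Place as right child of elk.
Insert cod: cod > ant → go right; cod > ape → go right; cod < hog → go left; cod > boa → go right; cod < elk → go left. Place as left child of elk.
Insert cow: cow > ant → go right; cow > ape → go right; cow < hog → go left; cow > boa → go right; cow < elk → go left; cow > cod → go right. Place as right child of cod.
Insert eel: eel > ant → go right; eel > ape → go right; eel < hog → go left; eel > boa → go right; eel < elk → go left; eel > cod → go right; eel > cow → go right. Place as right child of cow.
Insert kit: kit > ant → go right; kit > ape → go right; kit > hog → go right. Place as right child of hog.
Insert emu: emu > ant → go right; emu > ape → go right; emu < hog → go left; emu > boa → go right; emu > elk → go right; emu < hen → go left. Place as left child of hen.
Insert fox: fox > ant → go right; fox > ape → go right; fox < hog → go left; fox > boa → go right; fox > elk → go right; fox < hen → go left; fox > emu → go right. Place as right child of emu.
Insert bat: bat > ant → go right; bat > ape → go right; bat < hog → go left; bat < boa → go left. Place as left child of boa.
Insert asp: asp > ant → go right; asp > ape → go right; asp < hog → go left; asp < boa → go left; asp < bat → go left. Place as left child of bat.
Insert owl: owl > ant → go right; owl > ape → go right; owl > hog → go right; owl > kit → go right. Place as right child of kit.
Insert koi: koi > ant → go right; koi > ape → go right; koi > hog → go right; koi > kit → go right; koi < owl → go left. Place as left child of owl.
Insert bee: bee > ant → go right; bee > ape → go right; bee < hog → go left; bee < boa → go left; bee > bat → go right. Place as right child of bat.
Insert pig: pig > ant → go right; pig > ape → go right; pig > hog → go right; pig > kit → go right; pig > owl → go right. Place as right child of owl.
Insert ram: ram > ant → go right; ram > ape → go right; ram > hog → go right; ram > kit → go right; ram > owl → go right; ram > pig → go right. Place as right child of pig.
Insert rat: rat > ant → go right; rat > ape → go right; rat > hog → go right; rat > kit → go right; rat > owl → go right; rat > pig → go right; rat > ram → go right. Place as right child of ram.

Leaves: asp, bee, eel, fox, koi, rat — 6 in total.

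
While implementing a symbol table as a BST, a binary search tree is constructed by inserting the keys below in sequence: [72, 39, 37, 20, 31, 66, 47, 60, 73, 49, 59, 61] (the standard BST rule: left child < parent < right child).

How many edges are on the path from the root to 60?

Insert 72: tree is empty, so 72 becomes the root.
Insert 39: 39 < 72 → go left. Place as left child of 72.
Insert 37: 37 < 72 → go left; 37 < 39 → go left. Place as left child of 39.
Insert 20: 20 < 72 → go left; 20 < 39 → go left; 20 < 37 → go left. Place as left child of 37.
Insert 31: 31 < 72 → go left; 31 < 39 → go left; 31 < 37 → go left; 31 > 20 → go right. Place as right child of 20.
Insert 66: 66 < 72 → go left; 66 > 39 → go right. Place as right child of 39.
Insert 47: 47 < 72 → go left; 47 > 39 → go right; 47 < 66 → go left. Place as left child of 66.
Insert 60: 60 < 72 → go left; 60 > 39 → go right; 60 < 66 → go left; 60 > 47 → go right. Place as right child of 47.
Insert 73: 73 > 72 → go right. Place as right child of 72.
Insert 49: 49 < 72 → go left; 49 > 39 → go right; 49 < 66 → go left; 49 > 47 → go right; 49 < 60 → go left. Place as left child of 60.
Insert 59: 59 < 72 → go left; 59 > 39 → go right; 59 < 66 → go left; 59 > 47 → go right; 59 < 60 → go left; 59 > 49 → go right. Place as right child of 49.
Insert 61: 61 < 72 → go left; 61 > 39 → go right; 61 < 66 → go left; 61 > 47 → go right; 61 > 60 → go right. Place as right child of 60.

Path to 60: 72 → 39 → 66 → 47 → 60, which is 4 edges.

4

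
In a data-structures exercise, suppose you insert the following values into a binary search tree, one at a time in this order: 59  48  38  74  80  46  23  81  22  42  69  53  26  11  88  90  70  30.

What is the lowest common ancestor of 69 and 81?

74

Insert 59: tree is empty, so 59 becomes the root.
Insert 48: 48 < 59 → go left. Place as left child of 59.
Insert 38: 38 < 59 → go left; 38 < 48 → go left. Place as left child of 48.
Insert 74: 74 > 59 → go right. Place as right child of 59.
Insert 80: 80 > 59 → go right; 80 > 74 → go right. Place as right child of 74.
Insert 46: 46 < 59 → go left; 46 < 48 → go left; 46 > 38 → go right. Place as right child of 38.
Insert 23: 23 < 59 → go left; 23 < 48 → go left; 23 < 38 → go left. Place as left child of 38.
Insert 81: 81 > 59 → go right; 81 > 74 → go right; 81 > 80 → go right. Place as right child of 80.
Insert 22: 22 < 59 → go left; 22 < 48 → go left; 22 < 38 → go left; 22 < 23 → go left. Place as left child of 23.
Insert 42: 42 < 59 → go left; 42 < 48 → go left; 42 > 38 → go right; 42 < 46 → go left. Place as left child of 46.
Insert 69: 69 > 59 → go right; 69 < 74 → go left. Place as left child of 74.
Insert 53: 53 < 59 → go left; 53 > 48 → go right. Place as right child of 48.
Insert 26: 26 < 59 → go left; 26 < 48 → go left; 26 < 38 → go left; 26 > 23 → go right. Place as right child of 23.
Insert 11: 11 < 59 → go left; 11 < 48 → go left; 11 < 38 → go left; 11 < 23 → go left; 11 < 22 → go left. Place as left child of 22.
Insert 88: 88 > 59 → go right; 88 > 74 → go right; 88 > 80 → go right; 88 > 81 → go right. Place as right child of 81.
Insert 90: 90 > 59 → go right; 90 > 74 → go right; 90 > 80 → go right; 90 > 81 → go right; 90 > 88 → go right. Place as right child of 88.
Insert 70: 70 > 59 → go right; 70 < 74 → go left; 70 > 69 → go right. Place as right child of 69.
Insert 30: 30 < 59 → go left; 30 < 48 → go left; 30 < 38 → go left; 30 > 23 → go right; 30 > 26 → go right. Place as right child of 26.

Path to 69: 59 → 74 → 69
Path to 81: 59 → 74 → 80 → 81
The paths share a prefix ending at 74, then split left and right.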